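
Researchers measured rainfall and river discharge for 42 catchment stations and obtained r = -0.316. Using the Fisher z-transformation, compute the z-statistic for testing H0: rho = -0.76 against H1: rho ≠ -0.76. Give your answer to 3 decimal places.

z_r = atanh(-0.316) = -0.327197,  z_0 = atanh(-0.76) = -0.996215
SE = 1/√(n−3) = 1/√39 = 0.160128
z = (z_r − z_0)/SE = (-0.327197 − (-0.996215)) / 0.160128 = 0.669018 / 0.160128 = 4.178

4.178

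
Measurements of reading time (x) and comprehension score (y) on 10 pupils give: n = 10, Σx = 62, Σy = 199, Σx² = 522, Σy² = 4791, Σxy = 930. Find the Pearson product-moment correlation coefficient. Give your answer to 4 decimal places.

-0.8985

Numerator: nΣxy − (Σx)(Σy) = 10·930 − (62)(199) = -3038
Denominator: √[(nΣx²−(Σx)²)(nΣy²−(Σy)²)]
  nΣx²−(Σx)² = 10·522 − 3844 = 1376;  nΣy²−(Σy)² = 10·4791 − 39601 = 8309
  √(1376·8309) = √11433184 = 3381.2992
r = -3038 / 3381.2992 = -0.8985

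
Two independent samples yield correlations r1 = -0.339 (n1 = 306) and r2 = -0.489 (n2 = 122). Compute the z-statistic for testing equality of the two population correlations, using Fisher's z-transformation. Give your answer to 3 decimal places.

1.680

Fisher z-transforms: z1 = atanh(-0.339) = -0.352962, z2 = atanh(-0.489) = -0.534745; difference d = 0.181783
Var(d) = 1/303 + 1/119 = 0.0033003 + 0.0084034 = 0.0117037
z = d/√Var(d) = 0.181783 / √0.0117037 = 0.181783 / 0.108184 = 1.680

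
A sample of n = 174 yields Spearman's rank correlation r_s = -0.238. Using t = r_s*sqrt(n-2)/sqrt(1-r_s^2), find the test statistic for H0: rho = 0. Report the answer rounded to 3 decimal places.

1 − r_s² = 1 − 0.056644 = 0.943356;  √(1−r_s²) = 0.971265
√(n−2) = √172 = 13.114877
t = r_s·√(n−2)/√(1−r_s²) = -0.238 · 13.114877 / 0.971265 = -3.214

-3.214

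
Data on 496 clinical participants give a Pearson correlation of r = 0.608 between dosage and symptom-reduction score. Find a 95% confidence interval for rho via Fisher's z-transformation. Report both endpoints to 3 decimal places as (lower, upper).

z_r = atanh(0.608) = 0.705742;  SE = 1/√(n−3) = 1/√493 = 0.045038
z-limits: 0.705742 ± 1.960·0.045038 = 0.705742 ± 0.088274 = [0.617468, 0.794016]
ρ-limits: (tanh 0.617468, tanh 0.794016) = (0.549, 0.661)

(0.549, 0.661)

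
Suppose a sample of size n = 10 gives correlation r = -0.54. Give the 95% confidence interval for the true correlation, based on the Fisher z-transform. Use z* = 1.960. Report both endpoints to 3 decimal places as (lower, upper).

(-0.873, 0.136)

Fisher z: z_r = atanh(r) = ½·ln((1+(-0.54))/(1−(-0.54))) = -0.604156
SE(z) = 1/√(n−3) = 1/√7 = 0.377964
95% ⇒ z* = 1.960; margin = 1.960·0.377964 = 0.740809
CI on z-scale: (-1.344965, 0.136653)
Back-transform: tanh(-1.344965) = -0.872860, tanh(0.136653) = 0.135809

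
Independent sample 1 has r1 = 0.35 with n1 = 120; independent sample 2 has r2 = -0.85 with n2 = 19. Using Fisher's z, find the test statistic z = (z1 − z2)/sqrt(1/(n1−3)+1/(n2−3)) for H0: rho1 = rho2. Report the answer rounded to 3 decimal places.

6.084

z1 = atanh(0.35) = 0.365444,  z2 = atanh(-0.85) = -1.256153
SE = √(1/(n1−3) + 1/(n2−3)) = √(1/117 + 1/16) = √(0.0085470 + 0.0625000) = √0.0710470 = 0.266546
z = (z1 − z2)/SE = (0.365444 − (-1.256153)) / 0.266546 = 1.621597 / 0.266546 = 6.084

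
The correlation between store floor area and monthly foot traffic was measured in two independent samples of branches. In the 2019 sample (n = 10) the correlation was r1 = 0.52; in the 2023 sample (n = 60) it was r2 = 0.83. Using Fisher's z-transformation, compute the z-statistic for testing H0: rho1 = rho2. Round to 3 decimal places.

z1 = atanh(0.52) = 0.576340,  z2 = atanh(0.83) = 1.188136
SE = √(1/(n1−3) + 1/(n2−3)) = √(1/7 + 1/57) = √(0.1428571 + 0.0175439) = √0.1604010 = 0.400501
z = (z1 − z2)/SE = (0.576340 − 1.188136) / 0.400501 = -0.611796 / 0.400501 = -1.528

-1.528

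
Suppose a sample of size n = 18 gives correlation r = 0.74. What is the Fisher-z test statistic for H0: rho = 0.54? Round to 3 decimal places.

1.341

z_r = atanh(0.74) = 0.950479,  z_0 = atanh(0.54) = 0.604156
SE = 1/√(n−3) = 1/√15 = 0.258199
z = (z_r − z_0)/SE = (0.950479 − 0.604156) / 0.258199 = 0.346323 / 0.258199 = 1.341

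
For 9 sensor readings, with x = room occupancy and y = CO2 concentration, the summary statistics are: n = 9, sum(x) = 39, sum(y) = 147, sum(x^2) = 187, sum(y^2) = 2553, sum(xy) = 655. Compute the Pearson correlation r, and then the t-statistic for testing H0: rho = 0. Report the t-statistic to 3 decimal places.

0.970

S_xy = nΣxy − ΣxΣy = 9·655 − 39·147 = 5895 − 5733 = 162
S_xx = nΣx² − (Σx)² = 9·187 − 39² = 1683 − 1521 = 162
S_yy = nΣy² − (Σy)² = 9·2553 − 147² = 22977 − 21609 = 1368
r = S_xy / √(S_xx·S_yy) = 162 / √(162·1368) = 162 / √221616 = 162 / 470.7611 = 0.3441
t = r·√(n−2)/√(1−r²) = 0.3441·√7 / √(1−0.118405) = 0.910403 / 0.938933 = 0.970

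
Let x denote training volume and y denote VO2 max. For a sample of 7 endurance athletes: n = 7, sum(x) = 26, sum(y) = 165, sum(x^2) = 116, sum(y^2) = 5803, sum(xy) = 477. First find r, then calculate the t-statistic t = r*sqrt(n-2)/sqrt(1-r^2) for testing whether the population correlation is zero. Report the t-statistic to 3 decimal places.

-2.220

S_xy = nΣxy − ΣxΣy = 7·477 − 26·165 = 3339 − 4290 = -951
S_xx = nΣx² − (Σx)² = 7·116 − 26² = 812 − 676 = 136
S_yy = nΣy² − (Σy)² = 7·5803 − 165² = 40621 − 27225 = 13396
r = S_xy / √(S_xx·S_yy) = -951 / √(136·13396) = -951 / √1821856 = -951 / 1349.7615 = -0.7046
t = r·√(n−2)/√(1−r²) = -0.7046·√5 / √(1−0.496461) = -1.575533 / 0.709605 = -2.220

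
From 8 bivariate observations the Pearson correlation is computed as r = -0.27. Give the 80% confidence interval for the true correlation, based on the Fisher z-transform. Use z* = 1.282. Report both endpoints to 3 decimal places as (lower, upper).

(-0.691, 0.288)

Fisher z: z_r = atanh(r) = ½·ln((1+(-0.27))/(1−(-0.27))) = -0.276864
SE(z) = 1/√(n−3) = 1/√5 = 0.447214
80% ⇒ z* = 1.282; margin = 1.282·0.447214 = 0.573328
CI on z-scale: (-0.850192, 0.296464)
Back-transform: tanh(-0.850192) = -0.691170, tanh(0.296464) = 0.288073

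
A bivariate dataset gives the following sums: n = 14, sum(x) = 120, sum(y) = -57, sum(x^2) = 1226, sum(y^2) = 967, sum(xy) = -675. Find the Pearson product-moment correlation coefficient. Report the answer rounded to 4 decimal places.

Numerator: nΣxy − (Σx)(Σy) = 14·(-675) − (120)(-57) = -2610
Denominator: √[(nΣx²−(Σx)²)(nΣy²−(Σy)²)]
  nΣx²−(Σx)² = 14·1226 − 14400 = 2764;  nΣy²−(Σy)² = 14·967 − 3249 = 10289
  √(2764·10289) = √28438796 = 5332.8038
r = -2610 / 5332.8038 = -0.4894

-0.4894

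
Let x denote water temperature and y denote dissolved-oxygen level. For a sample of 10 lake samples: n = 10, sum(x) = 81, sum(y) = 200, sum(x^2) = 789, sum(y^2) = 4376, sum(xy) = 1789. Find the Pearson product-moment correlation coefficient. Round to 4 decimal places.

Numerator: nΣxy − (Σx)(Σy) = 10·1789 − (81)(200) = 1690
Denominator: √[(nΣx²−(Σx)²)(nΣy²−(Σy)²)]
  nΣx²−(Σx)² = 10·789 − 6561 = 1329;  nΣy²−(Σy)² = 10·4376 − 40000 = 3760
  √(1329·3760) = √4997040 = 2235.4060
r = 1690 / 2235.4060 = 0.7560

0.7560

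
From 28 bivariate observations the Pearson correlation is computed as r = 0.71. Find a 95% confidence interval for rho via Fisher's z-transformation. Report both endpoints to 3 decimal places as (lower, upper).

(0.458, 0.856)

z_r = atanh(0.71) = 0.887184;  SE = 1/√(n−3) = 1/√25 = 0.200000
z-limits: 0.887184 ± 1.960·0.200000 = 0.887184 ± 0.392000 = [0.495184, 1.279184]
ρ-limits: (tanh 0.495184, tanh 1.279184) = (0.458, 0.856)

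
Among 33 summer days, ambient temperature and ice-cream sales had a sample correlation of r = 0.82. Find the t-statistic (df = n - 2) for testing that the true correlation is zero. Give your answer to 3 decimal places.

t = r·√(n−2) / √(1−r²) with r = 0.82, n = 33
  = 0.82·√31 / √(1 − 0.6724)
  = 0.82·5.567764 / 0.572364
  = 4.565566 / 0.572364 = 7.977

7.977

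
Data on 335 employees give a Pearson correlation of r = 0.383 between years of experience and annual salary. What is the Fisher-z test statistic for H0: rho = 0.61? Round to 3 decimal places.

z_r = atanh(0.383) = 0.403571,  z_0 = atanh(0.61) = 0.708921
SE = 1/√(n−3) = 1/√332 = 0.054882
z = (z_r − z_0)/SE = (0.403571 − 0.708921) / 0.054882 = -0.305350 / 0.054882 = -5.564

-5.564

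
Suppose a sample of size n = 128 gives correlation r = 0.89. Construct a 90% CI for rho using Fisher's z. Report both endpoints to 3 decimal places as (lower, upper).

Fisher z: z_r = atanh(r) = ½·ln((1+0.89)/(1−0.89)) = 1.421926
SE(z) = 1/√(n−3) = 1/√125 = 0.089443
90% ⇒ z* = 1.645; margin = 1.645·0.089443 = 0.147134
CI on z-scale: (1.274792, 1.569060)
Back-transform: tanh(1.274792) = 0.855091, tanh(1.569060) = 0.916876

(0.855, 0.917)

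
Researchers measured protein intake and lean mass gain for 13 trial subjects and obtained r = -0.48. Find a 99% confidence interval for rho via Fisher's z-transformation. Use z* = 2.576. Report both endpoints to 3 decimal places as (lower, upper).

(-0.871, 0.284)

Fisher z: z_r = atanh(r) = ½·ln((1+(-0.48))/(1−(-0.48))) = -0.522984
SE(z) = 1/√(n−3) = 1/√10 = 0.316228
99% ⇒ z* = 2.576; margin = 2.576·0.316228 = 0.814603
CI on z-scale: (-1.337587, 0.291619)
Back-transform: tanh(-1.337587) = -0.871091, tanh(0.291619) = 0.283624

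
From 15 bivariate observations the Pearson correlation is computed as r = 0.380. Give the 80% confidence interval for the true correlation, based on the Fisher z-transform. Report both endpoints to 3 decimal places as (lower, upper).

Fisher z: z_r = atanh(r) = ½·ln((1+0.380)/(1−0.380)) = 0.400060
SE(z) = 1/√(n−3) = 1/√12 = 0.288675
80% ⇒ z* = 1.282; margin = 1.282·0.288675 = 0.370081
CI on z-scale: (0.029979, 0.770141)
Back-transform: tanh(0.029979) = 0.029970, tanh(0.770141) = 0.647011

(0.030, 0.647)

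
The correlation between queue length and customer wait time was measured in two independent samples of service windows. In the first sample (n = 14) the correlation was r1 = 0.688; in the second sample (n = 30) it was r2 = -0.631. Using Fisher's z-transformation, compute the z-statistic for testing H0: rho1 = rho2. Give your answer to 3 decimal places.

z1 = atanh(0.688) = 0.844148,  z2 = atanh(-0.631) = -0.743076
SE = √(1/(n1−3) + 1/(n2−3)) = √(1/11 + 1/27) = √(0.0909091 + 0.0370370) = √0.1279461 = 0.357696
z = (z1 − z2)/SE = (0.844148 − (-0.743076)) / 0.357696 = 1.587224 / 0.357696 = 4.437

4.437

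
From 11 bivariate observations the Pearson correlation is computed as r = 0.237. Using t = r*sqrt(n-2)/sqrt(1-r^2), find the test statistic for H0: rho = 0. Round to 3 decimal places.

1 − r² = 1 − 0.056169 = 0.943831;  √(1−r²) = 0.971510
√(n−2) = √9 = 3.000000
t = r·√(n−2)/√(1−r²) = 0.237 · 3.000000 / 0.971510 = 0.732

0.732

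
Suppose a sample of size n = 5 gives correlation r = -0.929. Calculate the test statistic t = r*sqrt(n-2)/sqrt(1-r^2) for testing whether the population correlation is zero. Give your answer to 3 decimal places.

t = r·√(n−2) / √(1−r²) with r = -0.929, n = 5
  = -0.929·√3 / √(1 − 0.863041)
  = -0.929·1.732051 / 0.370080
  = -1.609075 / 0.370080 = -4.348

-4.348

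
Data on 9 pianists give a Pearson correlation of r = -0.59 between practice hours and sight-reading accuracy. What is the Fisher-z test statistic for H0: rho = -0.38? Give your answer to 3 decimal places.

Fisher z: atanh(-0.59) = -0.677666, atanh(-0.38) = -0.400060
z = (z_r − z_0)·√(n−3) = (-0.677666 − (-0.400060))·√6 = -0.277606 · 2.449490 = -0.680

-0.680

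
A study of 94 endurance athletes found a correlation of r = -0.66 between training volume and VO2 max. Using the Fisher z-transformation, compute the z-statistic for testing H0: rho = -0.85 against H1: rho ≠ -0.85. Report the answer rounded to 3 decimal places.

Fisher z: atanh(-0.66) = -0.792814, atanh(-0.85) = -1.256153
z = (z_r − z_0)·√(n−3) = (-0.792814 − (-1.256153))·√91 = 0.463339 · 9.539392 = 4.420

4.420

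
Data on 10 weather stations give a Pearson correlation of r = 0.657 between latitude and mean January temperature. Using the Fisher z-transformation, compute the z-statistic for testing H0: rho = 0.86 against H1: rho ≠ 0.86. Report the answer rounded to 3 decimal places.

-1.338

Fisher z: atanh(0.657) = 0.787517, atanh(0.86) = 1.293345
z = (z_r − z_0)·√(n−3) = (0.787517 − 1.293345)·√7 = -0.505828 · 2.645751 = -1.338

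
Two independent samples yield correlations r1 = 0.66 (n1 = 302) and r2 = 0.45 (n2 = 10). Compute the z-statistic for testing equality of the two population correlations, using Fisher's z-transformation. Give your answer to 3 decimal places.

z1 = atanh(0.66) = 0.792814,  z2 = atanh(0.45) = 0.484700
SE = √(1/(n1−3) + 1/(n2−3)) = √(1/299 + 1/7) = √(0.0033445 + 0.1428571) = √0.1462016 = 0.382363
z = (z1 − z2)/SE = (0.792814 − 0.484700) / 0.382363 = 0.308114 / 0.382363 = 0.806

0.806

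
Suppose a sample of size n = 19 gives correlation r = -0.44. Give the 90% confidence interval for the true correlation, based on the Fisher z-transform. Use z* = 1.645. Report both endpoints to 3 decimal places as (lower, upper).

(-0.708, -0.061)

z_r = atanh(-0.44) = -0.472231;  SE = 1/√(n−3) = 1/√16 = 0.250000
z-limits: -0.472231 ± 1.645·0.250000 = -0.472231 ± 0.411250 = [-0.883481, -0.060981]
ρ-limits: (tanh -0.883481, tanh -0.060981) = (-0.708, -0.061)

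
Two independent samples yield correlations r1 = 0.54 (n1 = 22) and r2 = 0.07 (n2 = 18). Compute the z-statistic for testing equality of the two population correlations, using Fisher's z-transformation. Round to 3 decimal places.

1.546

Fisher z-transforms: z1 = atanh(0.54) = 0.604156, z2 = atanh(0.07) = 0.070115; difference d = 0.534041
Var(d) = 1/19 + 1/15 = 0.0526316 + 0.0666667 = 0.1192983
z = d/√Var(d) = 0.534041 / √0.1192983 = 0.534041 / 0.345396 = 1.546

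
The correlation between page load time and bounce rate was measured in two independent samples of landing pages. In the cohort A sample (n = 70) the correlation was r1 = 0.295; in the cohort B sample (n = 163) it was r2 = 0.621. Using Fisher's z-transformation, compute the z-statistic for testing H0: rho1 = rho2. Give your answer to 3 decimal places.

-2.904

z1 = atanh(0.295) = 0.304034,  z2 = atanh(0.621) = 0.726631
SE = √(1/(n1−3) + 1/(n2−3)) = √(1/67 + 1/160) = √(0.0149254 + 0.0062500) = √0.0211754 = 0.145518
z = (z1 − z2)/SE = (0.304034 − 0.726631) / 0.145518 = -0.422597 / 0.145518 = -2.904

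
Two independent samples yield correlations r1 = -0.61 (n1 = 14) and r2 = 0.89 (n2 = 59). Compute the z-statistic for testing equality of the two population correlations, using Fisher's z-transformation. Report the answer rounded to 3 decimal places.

z1 = atanh(-0.61) = -0.708921,  z2 = atanh(0.89) = 1.421926
SE = √(1/(n1−3) + 1/(n2−3)) = √(1/11 + 1/56) = √(0.0909091 + 0.0178571) = √0.1087662 = 0.329797
z = (z1 − z2)/SE = (-0.708921 − 1.421926) / 0.329797 = -2.130847 / 0.329797 = -6.461

-6.461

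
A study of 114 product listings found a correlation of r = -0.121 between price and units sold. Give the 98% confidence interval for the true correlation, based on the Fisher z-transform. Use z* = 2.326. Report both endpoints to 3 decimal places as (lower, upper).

z_r = atanh(-0.121) = -0.121596;  SE = 1/√(n−3) = 1/√111 = 0.094916
z-limits: -0.121596 ± 2.326·0.094916 = -0.121596 ± 0.220775 = [-0.342371, 0.099179]
ρ-limits: (tanh -0.342371, tanh 0.099179) = (-0.330, 0.099)

(-0.330, 0.099)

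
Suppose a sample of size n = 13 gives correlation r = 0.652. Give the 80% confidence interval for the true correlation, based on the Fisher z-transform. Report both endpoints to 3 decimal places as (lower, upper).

z_r = atanh(0.652) = 0.778770;  SE = 1/√(n−3) = 1/√10 = 0.316228
z-limits: 0.778770 ± 1.282·0.316228 = 0.778770 ± 0.405404 = [0.373366, 1.184174]
ρ-limits: (tanh 0.373366, tanh 1.184174) = (0.357, 0.829)

(0.357, 0.829)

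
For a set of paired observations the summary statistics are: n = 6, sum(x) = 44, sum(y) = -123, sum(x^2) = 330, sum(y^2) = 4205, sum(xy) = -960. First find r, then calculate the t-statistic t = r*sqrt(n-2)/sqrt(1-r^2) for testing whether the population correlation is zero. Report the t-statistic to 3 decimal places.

S_xy = nΣxy − ΣxΣy = 6·(-960) − 44·(-123) = -5760 − (-5412) = -348
S_xx = nΣx² − (Σx)² = 6·330 − 44² = 1980 − 1936 = 44
S_yy = nΣy² − (Σy)² = 6·4205 − (-123)² = 25230 − 15129 = 10101
r = S_xy / √(S_xx·S_yy) = -348 / √(44·10101) = -348 / √444444 = -348 / 666.6663 = -0.5220
t = r·√(n−2)/√(1−r²) = -0.5220·√4 / √(1−0.272484) = -1.044000 / 0.852945 = -1.224

-1.224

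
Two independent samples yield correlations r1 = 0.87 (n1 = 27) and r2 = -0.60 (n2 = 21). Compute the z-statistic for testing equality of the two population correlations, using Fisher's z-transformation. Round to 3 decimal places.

z1 = atanh(0.87) = 1.333080,  z2 = atanh(-0.60) = -0.693147
SE = √(1/(n1−3) + 1/(n2−3)) = √(1/24 + 1/18) = √(0.0416667 + 0.0555556) = √0.0972223 = 0.311805
z = (z1 − z2)/SE = (1.333080 − (-0.693147)) / 0.311805 = 2.026227 / 0.311805 = 6.498

6.498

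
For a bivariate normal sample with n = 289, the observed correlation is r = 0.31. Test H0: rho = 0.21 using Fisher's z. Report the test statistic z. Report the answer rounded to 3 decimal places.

z_r = atanh(0.31) = 0.320545,  z_0 = atanh(0.21) = 0.213171
SE = 1/√(n−3) = 1/√286 = 0.059131
z = (z_r − z_0)/SE = (0.320545 − 0.213171) / 0.059131 = 0.107374 / 0.059131 = 1.816

1.816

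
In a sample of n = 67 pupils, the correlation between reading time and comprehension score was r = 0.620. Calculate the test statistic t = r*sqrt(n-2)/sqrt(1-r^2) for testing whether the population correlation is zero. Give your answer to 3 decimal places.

6.371

t = r·√(n−2) / √(1−r²) with r = 0.620, n = 67
  = 0.620·√65 / √(1 − 0.384400)
  = 0.620·8.062258 / 0.784602
  = 4.998600 / 0.784602 = 6.371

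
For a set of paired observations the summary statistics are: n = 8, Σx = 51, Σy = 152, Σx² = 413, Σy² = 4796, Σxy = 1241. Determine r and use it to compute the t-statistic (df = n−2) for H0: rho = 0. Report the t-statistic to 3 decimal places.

S_xy = nΣxy − ΣxΣy = 8·1241 − 51·152 = 9928 − 7752 = 2176
S_xx = nΣx² − (Σx)² = 8·413 − 51² = 3304 − 2601 = 703
S_yy = nΣy² − (Σy)² = 8·4796 − 152² = 38368 − 23104 = 15264
r = S_xy / √(S_xx·S_yy) = 2176 / √(703·15264) = 2176 / √10730592 = 2176 / 3275.7582 = 0.6643
t = r·√(n−2)/√(1−r²) = 0.6643·√6 / √(1−0.441294) = 1.627196 / 0.747466 = 2.177

2.177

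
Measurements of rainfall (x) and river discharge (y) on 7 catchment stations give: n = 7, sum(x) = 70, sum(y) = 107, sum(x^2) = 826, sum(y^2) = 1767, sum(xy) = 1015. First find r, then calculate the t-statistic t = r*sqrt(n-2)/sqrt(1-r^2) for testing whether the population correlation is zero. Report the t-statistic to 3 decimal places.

S_xy = nΣxy − ΣxΣy = 7·1015 − 70·107 = 7105 − 7490 = -385
S_xx = nΣx² − (Σx)² = 7·826 − 70² = 5782 − 4900 = 882
S_yy = nΣy² − (Σy)² = 7·1767 − 107² = 12369 − 11449 = 920
r = S_xy / √(S_xx·S_yy) = -385 / √(882·920) = -385 / √811440 = -385 / 900.7996 = -0.4274
t = r·√(n−2)/√(1−r²) = -0.4274·√5 / √(1−0.182671) = -0.955695 / 0.904062 = -1.057

-1.057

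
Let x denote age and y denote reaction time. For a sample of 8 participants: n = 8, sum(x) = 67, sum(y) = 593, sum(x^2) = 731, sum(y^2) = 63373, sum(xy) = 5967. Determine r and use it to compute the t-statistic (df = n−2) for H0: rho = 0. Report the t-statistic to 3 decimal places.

Numerator: nΣxy − (Σx)(Σy) = 8·5967 − (67)(593) = 8005
Denominator: √[(nΣx²−(Σx)²)(nΣy²−(Σy)²)]
  nΣx²−(Σx)² = 8·731 − 4489 = 1359;  nΣy²−(Σy)² = 8·63373 − 351649 = 155335
  √(1359·155335) = √211100265 = 14529.2899
r = 8005 / 14529.2899 = 0.5510
t = r·√(n−2)/√(1−r²) = 0.5510·√6 / √(1−0.303601) = 1.349669 / 0.834505 = 1.617

1.617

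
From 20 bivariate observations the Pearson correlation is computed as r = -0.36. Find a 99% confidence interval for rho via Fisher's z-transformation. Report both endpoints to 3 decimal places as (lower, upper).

(-0.762, 0.243)

z_r = atanh(-0.36) = -0.376886;  SE = 1/√(n−3) = 1/√17 = 0.242536
z-limits: -0.376886 ± 2.576·0.242536 = -0.376886 ± 0.624773 = [-1.001659, 0.247887]
ρ-limits: (tanh -1.001659, tanh 0.247887) = (-0.762, 0.243)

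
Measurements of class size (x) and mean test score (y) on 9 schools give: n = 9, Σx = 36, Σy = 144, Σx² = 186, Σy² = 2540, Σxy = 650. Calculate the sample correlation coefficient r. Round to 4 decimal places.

0.7433

S_xy = nΣxy − ΣxΣy = 9·650 − 36·144 = 5850 − 5184 = 666
S_xx = nΣx² − (Σx)² = 9·186 − 36² = 1674 − 1296 = 378
S_yy = nΣy² − (Σy)² = 9·2540 − 144² = 22860 − 20736 = 2124
r = S_xy / √(S_xx·S_yy) = 666 / √(378·2124) = 666 / √802872 = 666 / 896.0312 = 0.7433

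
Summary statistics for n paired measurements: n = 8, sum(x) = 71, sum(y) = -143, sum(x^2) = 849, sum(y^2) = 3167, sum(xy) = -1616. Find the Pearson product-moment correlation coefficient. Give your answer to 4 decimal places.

Numerator: nΣxy − (Σx)(Σy) = 8·(-1616) − (71)(-143) = -2775
Denominator: √[(nΣx²−(Σx)²)(nΣy²−(Σy)²)]
  nΣx²−(Σx)² = 8·849 − 5041 = 1751;  nΣy²−(Σy)² = 8·3167 − 20449 = 4887
  √(1751·4887) = √8557137 = 2925.2585
r = -2775 / 2925.2585 = -0.9486

-0.9486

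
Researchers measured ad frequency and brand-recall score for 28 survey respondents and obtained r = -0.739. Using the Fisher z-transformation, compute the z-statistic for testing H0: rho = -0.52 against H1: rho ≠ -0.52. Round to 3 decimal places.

z_r = atanh(-0.739) = -0.948273,  z_0 = atanh(-0.52) = -0.576340
SE = 1/√(n−3) = 1/√25 = 0.200000
z = (z_r − z_0)/SE = (-0.948273 − (-0.576340)) / 0.200000 = -0.371933 / 0.200000 = -1.860

-1.860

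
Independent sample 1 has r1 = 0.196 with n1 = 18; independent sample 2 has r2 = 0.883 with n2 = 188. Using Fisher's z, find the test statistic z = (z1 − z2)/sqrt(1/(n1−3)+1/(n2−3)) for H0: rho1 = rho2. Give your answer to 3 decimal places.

Fisher z-transforms: z1 = atanh(0.196) = 0.198569, z2 = atanh(0.883) = 1.389224; difference d = -1.190655
Var(d) = 1/15 + 1/185 = 0.0666667 + 0.0054054 = 0.0720721
z = d/√Var(d) = -1.190655 / √0.0720721 = -1.190655 / 0.268462 = -4.435

-4.435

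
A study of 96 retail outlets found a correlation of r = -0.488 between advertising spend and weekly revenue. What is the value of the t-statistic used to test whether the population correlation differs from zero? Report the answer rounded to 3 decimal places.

t = r·√(n−2) / √(1−r²) with r = -0.488, n = 96
  = -0.488·√94 / √(1 − 0.238144)
  = -0.488·9.695360 / 0.872844
  = -4.731336 / 0.872844 = -5.421

-5.421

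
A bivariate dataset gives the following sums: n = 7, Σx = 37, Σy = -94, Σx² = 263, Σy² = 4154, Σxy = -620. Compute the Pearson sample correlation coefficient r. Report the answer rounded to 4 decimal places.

-0.2789

S_xy = nΣxy − ΣxΣy = 7·(-620) − 37·(-94) = -4340 − (-3478) = -862
S_xx = nΣx² − (Σx)² = 7·263 − 37² = 1841 − 1369 = 472
S_yy = nΣy² − (Σy)² = 7·4154 − (-94)² = 29078 − 8836 = 20242
r = S_xy / √(S_xx·S_yy) = -862 / √(472·20242) = -862 / √9554224 = -862 / 3090.9908 = -0.2789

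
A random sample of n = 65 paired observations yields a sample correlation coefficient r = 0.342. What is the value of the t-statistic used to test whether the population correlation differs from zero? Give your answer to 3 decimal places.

2.889

t = r·√(n−2) / √(1−r²) with r = 0.342, n = 65
  = 0.342·√63 / √(1 − 0.116964)
  = 0.342·7.937254 / 0.939700
  = 2.714541 / 0.939700 = 2.889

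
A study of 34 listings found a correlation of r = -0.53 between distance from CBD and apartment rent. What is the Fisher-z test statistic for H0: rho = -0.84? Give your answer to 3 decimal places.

Fisher z: atanh(-0.53) = -0.590145, atanh(-0.84) = -1.221174
z = (z_r − z_0)·√(n−3) = (-0.590145 − (-1.221174))·√31 = 0.631029 · 5.567764 = 3.513

3.513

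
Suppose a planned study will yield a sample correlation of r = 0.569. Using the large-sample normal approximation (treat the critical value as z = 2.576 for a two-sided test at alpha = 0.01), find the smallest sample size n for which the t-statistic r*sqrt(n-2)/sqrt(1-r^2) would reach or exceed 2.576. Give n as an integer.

16

r√(n−2)/√(1−r²) ≥ 2.576  ⇔  n−2 ≥ (2.576)²·(1−r²)/r²
(1−r²)/r² = (1−0.323761)/0.323761 = 2.0887
n ≥ 2 + 6.635776·2.0887 = 2 + 13.8601 = 15.8601
⌈15.8601⌉ = 16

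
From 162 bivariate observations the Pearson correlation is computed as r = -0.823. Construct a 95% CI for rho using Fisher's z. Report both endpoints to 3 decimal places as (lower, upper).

(-0.867, -0.766)

z_r = atanh(-0.823) = -1.166045;  SE = 1/√(n−3) = 1/√159 = 0.079305
z-limits: -1.166045 ± 1.960·0.079305 = -1.166045 ± 0.155438 = [-1.321483, -1.010607]
ρ-limits: (tanh -1.321483, tanh -1.010607) = (-0.867, -0.766)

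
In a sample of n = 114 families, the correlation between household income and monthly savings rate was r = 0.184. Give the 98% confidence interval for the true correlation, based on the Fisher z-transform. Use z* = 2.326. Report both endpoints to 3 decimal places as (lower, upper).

z_r = atanh(0.184) = 0.186120;  SE = 1/√(n−3) = 1/√111 = 0.094916
z-limits: 0.186120 ± 2.326·0.094916 = 0.186120 ± 0.220775 = [-0.034655, 0.406895]
ρ-limits: (tanh -0.034655, tanh 0.406895) = (-0.035, 0.386)

(-0.035, 0.386)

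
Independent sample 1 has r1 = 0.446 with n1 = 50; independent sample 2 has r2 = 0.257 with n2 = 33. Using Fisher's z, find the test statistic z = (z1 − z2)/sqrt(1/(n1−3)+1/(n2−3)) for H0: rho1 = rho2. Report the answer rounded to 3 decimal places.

0.928

z1 = atanh(0.446) = 0.479696,  z2 = atanh(0.257) = 0.262894
SE = √(1/(n1−3) + 1/(n2−3)) = √(1/47 + 1/30) = √(0.0212766 + 0.0333333) = √0.0546099 = 0.233688
z = (z1 − z2)/SE = (0.479696 − 0.262894) / 0.233688 = 0.216802 / 0.233688 = 0.928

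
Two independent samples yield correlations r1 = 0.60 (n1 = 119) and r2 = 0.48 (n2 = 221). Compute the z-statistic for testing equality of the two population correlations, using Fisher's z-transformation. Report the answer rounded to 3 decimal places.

1.481

Fisher z-transforms: z1 = atanh(0.60) = 0.693147, z2 = atanh(0.48) = 0.522984; difference d = 0.170163
Var(d) = 1/116 + 1/218 = 0.0086207 + 0.0045872 = 0.0132079
z = d/√Var(d) = 0.170163 / √0.0132079 = 0.170163 / 0.114926 = 1.481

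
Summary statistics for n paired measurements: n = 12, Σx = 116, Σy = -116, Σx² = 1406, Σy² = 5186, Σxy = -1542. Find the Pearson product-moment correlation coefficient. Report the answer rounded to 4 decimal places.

S_xy = nΣxy − ΣxΣy = 12·(-1542) − 116·(-116) = -18504 − (-13456) = -5048
S_xx = nΣx² − (Σx)² = 12·1406 − 116² = 16872 − 13456 = 3416
S_yy = nΣy² − (Σy)² = 12·5186 − (-116)² = 62232 − 13456 = 48776
r = S_xy / √(S_xx·S_yy) = -5048 / √(3416·48776) = -5048 / √166618816 = -5048 / 12908.0911 = -0.3911

-0.3911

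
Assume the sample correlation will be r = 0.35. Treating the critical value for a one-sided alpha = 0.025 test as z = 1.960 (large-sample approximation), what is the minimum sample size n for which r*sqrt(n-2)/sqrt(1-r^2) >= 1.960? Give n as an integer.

Need r·√(n−2)/√(1−r²) ≥ 1.960
√(n−2) ≥ 1.960·√(1−0.1225) / 0.35 = 1.960·0.936750 / 0.35 = 5.2458
n−2 ≥ 27.5184  ⇒  n ≥ 29.5184
Smallest integer n = 30

30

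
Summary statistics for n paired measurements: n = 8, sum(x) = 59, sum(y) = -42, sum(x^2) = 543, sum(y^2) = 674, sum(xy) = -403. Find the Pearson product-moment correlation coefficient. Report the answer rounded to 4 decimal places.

-0.4216

S_xy = nΣxy − ΣxΣy = 8·(-403) − 59·(-42) = -3224 − (-2478) = -746
S_xx = nΣx² − (Σx)² = 8·543 − 59² = 4344 − 3481 = 863
S_yy = nΣy² − (Σy)² = 8·674 − (-42)² = 5392 − 1764 = 3628
r = S_xy / √(S_xx·S_yy) = -746 / √(863·3628) = -746 / √3130964 = -746 / 1769.4530 = -0.4216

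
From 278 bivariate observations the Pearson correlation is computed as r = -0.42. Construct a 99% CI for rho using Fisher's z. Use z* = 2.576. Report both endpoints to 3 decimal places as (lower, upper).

(-0.539, -0.284)

z_r = atanh(-0.42) = -0.447692;  SE = 1/√(n−3) = 1/√275 = 0.060302
z-limits: -0.447692 ± 2.576·0.060302 = -0.447692 ± 0.155338 = [-0.603030, -0.292354]
ρ-limits: (tanh -0.603030, tanh -0.292354) = (-0.539, -0.284)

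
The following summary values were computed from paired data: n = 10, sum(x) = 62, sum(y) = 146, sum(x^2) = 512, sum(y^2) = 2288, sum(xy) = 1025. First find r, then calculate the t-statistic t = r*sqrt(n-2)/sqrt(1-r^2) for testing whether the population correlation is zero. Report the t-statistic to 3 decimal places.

4.526

S_xy = nΣxy − ΣxΣy = 10·1025 − 62·146 = 10250 − 9052 = 1198
S_xx = nΣx² − (Σx)² = 10·512 − 62² = 5120 − 3844 = 1276
S_yy = nΣy² − (Σy)² = 10·2288 − 146² = 22880 − 21316 = 1564
r = S_xy / √(S_xx·S_yy) = 1198 / √(1276·1564) = 1198 / √1995664 = 1198 / 1412.6797 = 0.8480
t = r·√(n−2)/√(1−r²) = 0.8480·√8 / √(1−0.719104) = 2.398506 / 0.529996 = 4.526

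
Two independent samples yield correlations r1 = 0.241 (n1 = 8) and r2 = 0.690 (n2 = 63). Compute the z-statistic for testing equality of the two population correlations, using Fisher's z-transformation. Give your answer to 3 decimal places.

-1.294

z1 = atanh(0.241) = 0.245836,  z2 = atanh(0.690) = 0.847956
SE = √(1/(n1−3) + 1/(n2−3)) = √(1/5 + 1/60) = √(0.2000000 + 0.0166667) = √0.2166667 = 0.465475
z = (z1 − z2)/SE = (0.245836 − 0.847956) / 0.465475 = -0.602120 / 0.465475 = -1.294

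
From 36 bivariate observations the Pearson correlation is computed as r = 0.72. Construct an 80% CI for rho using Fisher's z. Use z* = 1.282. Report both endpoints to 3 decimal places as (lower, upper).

z_r = atanh(0.72) = 0.907645;  SE = 1/√(n−3) = 1/√33 = 0.174078
z-limits: 0.907645 ± 1.282·0.174078 = 0.907645 ± 0.223168 = [0.684477, 1.130813]
ρ-limits: (tanh 0.684477, tanh 1.130813) = (0.594, 0.811)

(0.594, 0.811)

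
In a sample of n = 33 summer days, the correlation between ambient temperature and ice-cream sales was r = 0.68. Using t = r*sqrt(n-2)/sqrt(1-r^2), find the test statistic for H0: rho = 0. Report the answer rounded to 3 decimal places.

5.164

t = r·√(n−2) / √(1−r²) with r = 0.68, n = 33
  = 0.68·√31 / √(1 − 0.4624)
  = 0.68·5.567764 / 0.733212
  = 3.786080 / 0.733212 = 5.164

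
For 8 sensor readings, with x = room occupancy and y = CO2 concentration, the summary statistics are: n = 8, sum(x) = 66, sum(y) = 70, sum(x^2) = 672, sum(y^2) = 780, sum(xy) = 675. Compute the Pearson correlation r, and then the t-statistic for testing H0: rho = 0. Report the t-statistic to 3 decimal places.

2.194

S_xy = nΣxy − ΣxΣy = 8·675 − 66·70 = 5400 − 4620 = 780
S_xx = nΣx² − (Σx)² = 8·672 − 66² = 5376 − 4356 = 1020
S_yy = nΣy² − (Σy)² = 8·780 − 70² = 6240 − 4900 = 1340
r = S_xy / √(S_xx·S_yy) = 780 / √(1020·1340) = 780 / √1366800 = 780 / 1169.1022 = 0.6672
t = r·√(n−2)/√(1−r²) = 0.6672·√6 / √(1−0.445156) = 1.634300 / 0.744879 = 2.194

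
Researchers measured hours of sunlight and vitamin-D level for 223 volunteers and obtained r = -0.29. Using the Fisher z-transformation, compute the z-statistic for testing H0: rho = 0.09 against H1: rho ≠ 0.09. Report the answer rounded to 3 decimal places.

Fisher z: atanh(-0.29) = -0.298566, atanh(0.09) = 0.090244
z = (z_r − z_0)·√(n−3) = (-0.298566 − 0.090244)·√220 = -0.388810 · 14.832397 = -5.767

-5.767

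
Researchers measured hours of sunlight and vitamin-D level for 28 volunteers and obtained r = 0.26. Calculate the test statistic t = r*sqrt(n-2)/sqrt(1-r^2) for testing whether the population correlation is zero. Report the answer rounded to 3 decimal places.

1.373

1 − r² = 1 − 0.0676 = 0.9324;  √(1−r²) = 0.965609
√(n−2) = √26 = 5.099020
t = r·√(n−2)/√(1−r²) = 0.26 · 5.099020 / 0.965609 = 1.373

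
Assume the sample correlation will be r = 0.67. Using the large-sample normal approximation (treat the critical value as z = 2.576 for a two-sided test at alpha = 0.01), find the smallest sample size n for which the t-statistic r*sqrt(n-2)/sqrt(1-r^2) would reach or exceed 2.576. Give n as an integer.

11

Need r·√(n−2)/√(1−r²) ≥ 2.576
√(n−2) ≥ 2.576·√(1−0.4489) / 0.67 = 2.576·0.742361 / 0.67 = 2.8542
n−2 ≥ 8.1465  ⇒  n ≥ 10.1465
Smallest integer n = 11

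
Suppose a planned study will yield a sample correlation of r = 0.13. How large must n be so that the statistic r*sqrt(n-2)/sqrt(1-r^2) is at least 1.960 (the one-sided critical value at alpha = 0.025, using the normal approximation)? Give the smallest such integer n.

226

Need r·√(n−2)/√(1−r²) ≥ 1.960
√(n−2) ≥ 1.960·√(1−0.0169) / 0.13 = 1.960·0.991514 / 0.13 = 14.9490
n−2 ≥ 223.4726  ⇒  n ≥ 225.4726
Smallest integer n = 226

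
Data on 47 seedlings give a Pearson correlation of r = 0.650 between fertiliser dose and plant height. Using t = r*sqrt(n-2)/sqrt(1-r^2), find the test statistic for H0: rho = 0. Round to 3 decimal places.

5.738

t = r·√(n−2) / √(1−r²) with r = 0.650, n = 47
  = 0.650·√45 / √(1 − 0.422500)
  = 0.650·6.708204 / 0.759934
  = 4.360333 / 0.759934 = 5.738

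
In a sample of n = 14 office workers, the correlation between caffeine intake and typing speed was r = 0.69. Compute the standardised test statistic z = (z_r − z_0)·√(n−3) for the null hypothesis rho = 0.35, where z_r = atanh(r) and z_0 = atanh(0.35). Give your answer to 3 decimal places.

z_r = atanh(0.69) = 0.847956,  z_0 = atanh(0.35) = 0.365444
SE = 1/√(n−3) = 1/√11 = 0.301511
z = (z_r − z_0)/SE = (0.847956 − 0.365444) / 0.301511 = 0.482512 / 0.301511 = 1.600

1.600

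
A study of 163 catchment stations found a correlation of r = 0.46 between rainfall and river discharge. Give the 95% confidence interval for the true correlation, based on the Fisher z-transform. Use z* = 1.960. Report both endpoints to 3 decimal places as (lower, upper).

Fisher z: z_r = atanh(r) = ½·ln((1+0.46)/(1−0.46)) = 0.497311
SE(z) = 1/√(n−3) = 1/√160 = 0.079057
95% ⇒ z* = 1.960; margin = 1.960·0.079057 = 0.154952
CI on z-scale: (0.342359, 0.652263)
Back-transform: tanh(0.342359) = 0.329582, tanh(0.652263) = 0.573191

(0.330, 0.573)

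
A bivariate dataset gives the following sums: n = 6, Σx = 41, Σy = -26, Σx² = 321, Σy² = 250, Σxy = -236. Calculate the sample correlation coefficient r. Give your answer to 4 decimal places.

S_xy = nΣxy − ΣxΣy = 6·(-236) − 41·(-26) = -1416 − (-1066) = -350
S_xx = nΣx² − (Σx)² = 6·321 − 41² = 1926 − 1681 = 245
S_yy = nΣy² − (Σy)² = 6·250 − (-26)² = 1500 − 676 = 824
r = S_xy / √(S_xx·S_yy) = -350 / √(245·824) = -350 / √201880 = -350 / 449.3106 = -0.7790

-0.7790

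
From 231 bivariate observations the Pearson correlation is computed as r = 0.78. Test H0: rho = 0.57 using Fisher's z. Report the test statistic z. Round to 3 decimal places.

6.007

z_r = atanh(0.78) = 1.045371,  z_0 = atanh(0.57) = 0.647523
SE = 1/√(n−3) = 1/√228 = 0.066227
z = (z_r − z_0)/SE = (1.045371 − 0.647523) / 0.066227 = 0.397848 / 0.066227 = 6.007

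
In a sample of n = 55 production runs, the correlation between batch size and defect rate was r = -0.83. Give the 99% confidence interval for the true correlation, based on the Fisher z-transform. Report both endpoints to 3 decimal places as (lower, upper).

Fisher z: z_r = atanh(r) = ½·ln((1+(-0.83))/(1−(-0.83))) = -1.188136
SE(z) = 1/√(n−3) = 1/√52 = 0.138675
99% ⇒ z* = 2.576; margin = 2.576·0.138675 = 0.357227
CI on z-scale: (-1.545363, -0.830909)
Back-transform: tanh(-1.545363) = -0.913017, tanh(-0.830909) = -0.680964

(-0.913, -0.681)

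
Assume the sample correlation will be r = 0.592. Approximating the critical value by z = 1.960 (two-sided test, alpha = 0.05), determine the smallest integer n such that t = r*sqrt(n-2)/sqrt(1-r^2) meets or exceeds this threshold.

r√(n−2)/√(1−r²) ≥ 1.960  ⇔  n−2 ≥ (1.960)²·(1−r²)/r²
(1−r²)/r² = (1−0.350464)/0.350464 = 1.8534
n ≥ 2 + 3.8416·1.8534 = 2 + 7.1200 = 9.1200
⌈9.1200⌉ = 10

10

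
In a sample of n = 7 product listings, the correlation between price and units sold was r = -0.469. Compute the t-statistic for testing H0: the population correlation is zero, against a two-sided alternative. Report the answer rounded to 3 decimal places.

-1.187

1 − r² = 1 − 0.219961 = 0.780039;  √(1−r²) = 0.883198
√(n−2) = √5 = 2.236068
t = r·√(n−2)/√(1−r²) = -0.469 · 2.236068 / 0.883198 = -1.187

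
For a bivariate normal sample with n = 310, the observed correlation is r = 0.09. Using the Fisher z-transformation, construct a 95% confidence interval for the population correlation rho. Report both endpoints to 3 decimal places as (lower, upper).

(-0.022, 0.199)

Fisher z: z_r = atanh(r) = ½·ln((1+0.09)/(1−0.09)) = 0.090244
SE(z) = 1/√(n−3) = 1/√307 = 0.057073
95% ⇒ z* = 1.960; margin = 1.960·0.057073 = 0.111863
CI on z-scale: (-0.021619, 0.202107)
Back-transform: tanh(-0.021619) = -0.021616, tanh(0.202107) = 0.199399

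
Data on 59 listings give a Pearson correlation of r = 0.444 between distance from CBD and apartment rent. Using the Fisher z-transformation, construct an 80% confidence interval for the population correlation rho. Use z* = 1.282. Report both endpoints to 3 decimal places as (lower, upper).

(0.297, 0.571)

Fisher z: z_r = atanh(r) = ½·ln((1+0.444)/(1−0.444)) = 0.477202
SE(z) = 1/√(n−3) = 1/√56 = 0.133631
80% ⇒ z* = 1.282; margin = 1.282·0.133631 = 0.171315
CI on z-scale: (0.305887, 0.648517)
Back-transform: tanh(0.305887) = 0.296691, tanh(0.648517) = 0.570671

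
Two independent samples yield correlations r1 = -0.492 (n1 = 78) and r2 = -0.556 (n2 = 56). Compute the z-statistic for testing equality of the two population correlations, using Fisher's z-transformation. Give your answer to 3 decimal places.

Fisher z-transforms: z1 = atanh(-0.492) = -0.538696, z2 = atanh(-0.556) = -0.627025; difference d = 0.088329
Var(d) = 1/75 + 1/53 = 0.0133333 + 0.0188679 = 0.0322012
z = d/√Var(d) = 0.088329 / √0.0322012 = 0.088329 / 0.179447 = 0.492

0.492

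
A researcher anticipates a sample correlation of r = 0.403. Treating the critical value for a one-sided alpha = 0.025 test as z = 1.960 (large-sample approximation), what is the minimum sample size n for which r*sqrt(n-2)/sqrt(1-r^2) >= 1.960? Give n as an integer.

22

r√(n−2)/√(1−r²) ≥ 1.960  ⇔  n−2 ≥ (1.960)²·(1−r²)/r²
(1−r²)/r² = (1−0.162409)/0.162409 = 5.1573
n ≥ 2 + 3.8416·5.1573 = 2 + 19.8123 = 21.8123
⌈21.8123⌉ = 22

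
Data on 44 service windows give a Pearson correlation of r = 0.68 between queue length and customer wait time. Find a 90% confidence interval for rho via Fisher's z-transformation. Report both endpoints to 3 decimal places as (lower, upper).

z_r = atanh(0.68) = 0.829114;  SE = 1/√(n−3) = 1/√41 = 0.156174
z-limits: 0.829114 ± 1.645·0.156174 = 0.829114 ± 0.256906 = [0.572208, 1.086020]
ρ-limits: (tanh 0.572208, tanh 1.086020) = (0.517, 0.795)

(0.517, 0.795)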